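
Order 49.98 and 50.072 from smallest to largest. 49.98, 50.072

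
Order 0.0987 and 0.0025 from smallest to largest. 0.0025, 0.0987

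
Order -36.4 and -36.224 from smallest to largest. -36.4, -36.224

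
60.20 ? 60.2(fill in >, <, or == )==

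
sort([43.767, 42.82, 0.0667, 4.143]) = [0.0667, 4.143, 42.82, 43.767]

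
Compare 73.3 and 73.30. They are equal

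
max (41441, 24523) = 41441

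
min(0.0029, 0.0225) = 0.0029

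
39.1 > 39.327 False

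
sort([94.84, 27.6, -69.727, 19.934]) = [-69.727, 19.934, 27.6, 94.84]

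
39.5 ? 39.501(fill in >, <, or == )<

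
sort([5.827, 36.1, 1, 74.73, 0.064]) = [0.064, 1, 5.827, 36.1, 74.73]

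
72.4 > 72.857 False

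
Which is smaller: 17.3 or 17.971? 17.3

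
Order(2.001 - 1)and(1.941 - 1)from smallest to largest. (1.941 - 1), (2.001 - 1)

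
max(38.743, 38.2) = 38.743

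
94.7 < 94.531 False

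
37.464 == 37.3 False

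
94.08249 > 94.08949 False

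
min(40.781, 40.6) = 40.6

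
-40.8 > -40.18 False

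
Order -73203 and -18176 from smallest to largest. -73203, -18176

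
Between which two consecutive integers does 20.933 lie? 20 and 21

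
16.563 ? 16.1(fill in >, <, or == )>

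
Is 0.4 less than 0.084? No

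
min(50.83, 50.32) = 50.32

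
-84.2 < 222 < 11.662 False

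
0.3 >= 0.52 False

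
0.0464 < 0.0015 False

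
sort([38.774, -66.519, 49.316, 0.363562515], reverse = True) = [49.316, 38.774, 0.363562515, -66.519]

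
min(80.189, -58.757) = -58.757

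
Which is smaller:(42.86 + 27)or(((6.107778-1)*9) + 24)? (42.86 + 27)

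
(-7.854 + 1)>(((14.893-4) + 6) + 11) False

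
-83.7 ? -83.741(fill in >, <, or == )>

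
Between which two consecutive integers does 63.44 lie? 63 and 64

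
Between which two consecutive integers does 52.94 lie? 52 and 53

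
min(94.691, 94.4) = 94.4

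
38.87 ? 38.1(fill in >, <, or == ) >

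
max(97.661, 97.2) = 97.661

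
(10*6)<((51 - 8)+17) False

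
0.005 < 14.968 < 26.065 True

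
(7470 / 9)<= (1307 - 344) True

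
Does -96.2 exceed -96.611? Yes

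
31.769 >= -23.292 True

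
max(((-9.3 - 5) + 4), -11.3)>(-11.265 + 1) False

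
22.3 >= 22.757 False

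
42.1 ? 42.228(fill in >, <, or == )<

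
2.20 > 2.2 False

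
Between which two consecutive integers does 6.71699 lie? 6 and 7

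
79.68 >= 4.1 True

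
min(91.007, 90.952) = 90.952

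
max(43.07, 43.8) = 43.8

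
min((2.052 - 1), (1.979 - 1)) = 0.979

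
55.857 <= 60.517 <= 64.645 True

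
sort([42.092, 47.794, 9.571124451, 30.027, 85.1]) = [9.571124451, 30.027, 42.092, 47.794, 85.1]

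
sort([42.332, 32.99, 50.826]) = [32.99, 42.332, 50.826]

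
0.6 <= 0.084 False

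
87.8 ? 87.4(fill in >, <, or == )>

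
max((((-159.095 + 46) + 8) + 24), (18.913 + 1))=19.913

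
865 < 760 False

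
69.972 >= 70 False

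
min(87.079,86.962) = 86.962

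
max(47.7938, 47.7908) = 47.7938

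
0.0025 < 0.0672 True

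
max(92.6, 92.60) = 92.60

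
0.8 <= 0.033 False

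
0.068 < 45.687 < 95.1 True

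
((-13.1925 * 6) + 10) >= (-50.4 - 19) True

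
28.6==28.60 True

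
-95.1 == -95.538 False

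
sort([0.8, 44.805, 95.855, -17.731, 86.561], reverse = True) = [95.855, 86.561, 44.805, 0.8, -17.731]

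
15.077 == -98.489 False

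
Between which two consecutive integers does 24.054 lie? 24 and 25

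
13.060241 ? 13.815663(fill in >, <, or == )<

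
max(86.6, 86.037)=86.6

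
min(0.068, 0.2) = 0.068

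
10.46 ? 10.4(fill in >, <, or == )>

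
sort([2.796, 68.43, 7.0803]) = [2.796, 7.0803, 68.43]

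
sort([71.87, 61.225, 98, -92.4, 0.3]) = [-92.4, 0.3, 61.225, 71.87, 98]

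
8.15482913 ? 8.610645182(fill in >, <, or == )<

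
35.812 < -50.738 False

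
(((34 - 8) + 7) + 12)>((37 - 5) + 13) False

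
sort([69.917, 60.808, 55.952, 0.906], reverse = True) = [69.917, 60.808, 55.952, 0.906]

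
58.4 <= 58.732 True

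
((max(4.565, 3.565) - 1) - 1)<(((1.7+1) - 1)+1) True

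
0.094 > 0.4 False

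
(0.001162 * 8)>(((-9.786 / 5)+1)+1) False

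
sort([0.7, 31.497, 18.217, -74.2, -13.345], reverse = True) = [31.497, 18.217, 0.7, -13.345, -74.2]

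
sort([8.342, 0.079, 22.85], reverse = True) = [22.85, 8.342, 0.079]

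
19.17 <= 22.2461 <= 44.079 True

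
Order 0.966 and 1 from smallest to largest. 0.966, 1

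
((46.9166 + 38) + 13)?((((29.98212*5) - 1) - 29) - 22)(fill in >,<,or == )>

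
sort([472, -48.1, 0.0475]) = [-48.1, 0.0475, 472]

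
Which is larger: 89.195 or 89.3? 89.3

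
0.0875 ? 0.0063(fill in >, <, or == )>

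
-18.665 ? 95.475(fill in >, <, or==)<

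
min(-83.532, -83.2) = -83.532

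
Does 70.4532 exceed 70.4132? Yes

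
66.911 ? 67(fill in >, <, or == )<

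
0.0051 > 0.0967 False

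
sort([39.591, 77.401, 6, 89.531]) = [6, 39.591, 77.401, 89.531]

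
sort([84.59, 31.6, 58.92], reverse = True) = [84.59, 58.92, 31.6]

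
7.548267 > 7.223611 True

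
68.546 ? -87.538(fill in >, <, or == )>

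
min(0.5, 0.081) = 0.081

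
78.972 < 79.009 True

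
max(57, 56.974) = 57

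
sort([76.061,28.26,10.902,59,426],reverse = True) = [426,76.061,59,28.26,10.902]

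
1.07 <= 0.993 False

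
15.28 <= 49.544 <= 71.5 True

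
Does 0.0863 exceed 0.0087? Yes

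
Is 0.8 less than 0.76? No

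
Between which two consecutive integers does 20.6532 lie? 20 and 21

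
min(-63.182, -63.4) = -63.4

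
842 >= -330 True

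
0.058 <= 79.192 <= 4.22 False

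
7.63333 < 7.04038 False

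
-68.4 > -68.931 True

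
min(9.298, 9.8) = 9.298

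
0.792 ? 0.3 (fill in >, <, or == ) >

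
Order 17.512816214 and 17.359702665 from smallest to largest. 17.359702665, 17.512816214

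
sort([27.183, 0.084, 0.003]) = [0.003, 0.084, 27.183]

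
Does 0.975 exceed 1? No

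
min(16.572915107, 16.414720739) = 16.414720739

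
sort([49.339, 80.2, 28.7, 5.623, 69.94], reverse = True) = [80.2, 69.94, 49.339, 28.7, 5.623]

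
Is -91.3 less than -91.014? Yes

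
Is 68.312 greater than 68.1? Yes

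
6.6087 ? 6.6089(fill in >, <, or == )<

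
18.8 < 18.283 False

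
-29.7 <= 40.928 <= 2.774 False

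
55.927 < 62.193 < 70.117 True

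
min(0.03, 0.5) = 0.03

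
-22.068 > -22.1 True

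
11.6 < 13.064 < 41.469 True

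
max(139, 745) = 745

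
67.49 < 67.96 True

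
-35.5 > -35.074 False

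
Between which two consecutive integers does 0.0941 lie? 0 and 1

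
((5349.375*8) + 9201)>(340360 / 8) True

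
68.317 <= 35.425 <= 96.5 False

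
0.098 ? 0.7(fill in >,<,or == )<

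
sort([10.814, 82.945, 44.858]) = [10.814, 44.858, 82.945]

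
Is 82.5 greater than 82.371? Yes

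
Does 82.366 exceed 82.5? No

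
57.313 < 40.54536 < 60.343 False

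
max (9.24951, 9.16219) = 9.24951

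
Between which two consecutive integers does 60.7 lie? 60 and 61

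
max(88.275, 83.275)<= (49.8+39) True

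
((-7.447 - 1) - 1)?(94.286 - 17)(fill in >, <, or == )<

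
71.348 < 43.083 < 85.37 False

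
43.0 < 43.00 False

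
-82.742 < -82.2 True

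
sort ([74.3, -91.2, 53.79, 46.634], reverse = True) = [74.3, 53.79, 46.634, -91.2]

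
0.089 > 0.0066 True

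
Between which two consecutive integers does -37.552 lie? -38 and -37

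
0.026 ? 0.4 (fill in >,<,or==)<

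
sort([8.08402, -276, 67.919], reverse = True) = [67.919, 8.08402, -276]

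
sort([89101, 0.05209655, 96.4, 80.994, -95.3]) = [-95.3, 0.05209655, 80.994, 96.4, 89101]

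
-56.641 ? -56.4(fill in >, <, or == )<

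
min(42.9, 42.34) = 42.34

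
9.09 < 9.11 True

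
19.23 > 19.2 True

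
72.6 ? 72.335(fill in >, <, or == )>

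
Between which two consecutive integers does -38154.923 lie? -38155 and -38154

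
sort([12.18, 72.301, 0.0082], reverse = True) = [72.301, 12.18, 0.0082]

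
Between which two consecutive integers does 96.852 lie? 96 and 97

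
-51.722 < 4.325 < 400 True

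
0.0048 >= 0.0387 False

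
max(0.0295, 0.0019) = 0.0295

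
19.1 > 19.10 False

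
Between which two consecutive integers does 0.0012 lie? 0 and 1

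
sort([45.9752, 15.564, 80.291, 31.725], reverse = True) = [80.291, 45.9752, 31.725, 15.564]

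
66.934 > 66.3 True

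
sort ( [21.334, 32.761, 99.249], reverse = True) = [99.249, 32.761, 21.334]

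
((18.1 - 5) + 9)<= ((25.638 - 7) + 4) True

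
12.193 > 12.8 False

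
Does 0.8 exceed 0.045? Yes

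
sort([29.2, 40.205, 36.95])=[29.2, 36.95, 40.205]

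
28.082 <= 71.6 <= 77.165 True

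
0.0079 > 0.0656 False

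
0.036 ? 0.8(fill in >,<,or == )<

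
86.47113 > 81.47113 True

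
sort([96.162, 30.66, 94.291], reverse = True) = [96.162, 94.291, 30.66]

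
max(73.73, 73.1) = 73.73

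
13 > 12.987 True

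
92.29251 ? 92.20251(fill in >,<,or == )>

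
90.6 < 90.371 False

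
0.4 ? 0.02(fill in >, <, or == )>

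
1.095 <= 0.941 False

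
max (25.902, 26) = 26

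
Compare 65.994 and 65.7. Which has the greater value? 65.994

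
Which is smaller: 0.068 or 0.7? 0.068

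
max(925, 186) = 925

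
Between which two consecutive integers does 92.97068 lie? 92 and 93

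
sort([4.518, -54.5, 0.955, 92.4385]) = [-54.5, 0.955, 4.518, 92.4385]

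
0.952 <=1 True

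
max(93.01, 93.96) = 93.96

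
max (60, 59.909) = 60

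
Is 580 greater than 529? Yes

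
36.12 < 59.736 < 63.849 True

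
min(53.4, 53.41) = 53.4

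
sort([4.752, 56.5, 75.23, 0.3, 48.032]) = [0.3, 4.752, 48.032, 56.5, 75.23]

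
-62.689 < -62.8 False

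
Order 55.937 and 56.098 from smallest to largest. 55.937, 56.098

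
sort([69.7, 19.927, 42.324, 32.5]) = [19.927, 32.5, 42.324, 69.7]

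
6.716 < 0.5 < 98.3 False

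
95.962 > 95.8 True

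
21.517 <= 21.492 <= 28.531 False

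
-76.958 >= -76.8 False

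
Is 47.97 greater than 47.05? Yes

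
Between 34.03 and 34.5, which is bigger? 34.5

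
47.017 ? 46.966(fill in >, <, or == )>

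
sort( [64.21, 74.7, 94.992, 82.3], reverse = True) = [94.992, 82.3, 74.7, 64.21]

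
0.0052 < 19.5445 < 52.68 True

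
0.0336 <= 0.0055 False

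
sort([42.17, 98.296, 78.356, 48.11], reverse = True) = [98.296, 78.356, 48.11, 42.17]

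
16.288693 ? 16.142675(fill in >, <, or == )>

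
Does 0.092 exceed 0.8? No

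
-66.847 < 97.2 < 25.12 False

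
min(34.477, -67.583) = -67.583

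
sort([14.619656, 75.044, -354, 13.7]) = [-354, 13.7, 14.619656, 75.044]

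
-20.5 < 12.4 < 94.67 True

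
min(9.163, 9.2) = 9.163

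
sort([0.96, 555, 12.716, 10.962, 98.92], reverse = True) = [555, 98.92, 12.716, 10.962, 0.96]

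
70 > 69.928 True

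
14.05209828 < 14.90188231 True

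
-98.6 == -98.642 False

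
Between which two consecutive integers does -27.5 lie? -28 and -27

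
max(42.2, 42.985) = 42.985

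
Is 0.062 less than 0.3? Yes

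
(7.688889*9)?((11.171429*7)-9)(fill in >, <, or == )<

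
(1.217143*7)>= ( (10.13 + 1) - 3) True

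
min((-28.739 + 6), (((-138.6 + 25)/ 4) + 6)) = -22.739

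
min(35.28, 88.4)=35.28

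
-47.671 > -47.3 False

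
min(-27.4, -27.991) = -27.991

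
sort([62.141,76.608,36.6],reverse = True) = [76.608,62.141,36.6]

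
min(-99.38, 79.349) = -99.38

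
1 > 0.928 True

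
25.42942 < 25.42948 True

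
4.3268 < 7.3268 True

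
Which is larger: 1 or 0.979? 1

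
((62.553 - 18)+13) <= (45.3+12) False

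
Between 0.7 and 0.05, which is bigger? 0.7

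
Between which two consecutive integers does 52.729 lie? 52 and 53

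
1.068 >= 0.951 True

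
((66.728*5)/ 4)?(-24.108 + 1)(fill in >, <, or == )>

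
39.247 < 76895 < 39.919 False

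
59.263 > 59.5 False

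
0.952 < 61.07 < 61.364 True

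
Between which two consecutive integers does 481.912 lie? 481 and 482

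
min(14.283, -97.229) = -97.229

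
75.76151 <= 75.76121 False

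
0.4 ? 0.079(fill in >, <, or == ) >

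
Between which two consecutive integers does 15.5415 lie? 15 and 16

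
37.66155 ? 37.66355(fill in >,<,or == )<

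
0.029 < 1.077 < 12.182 True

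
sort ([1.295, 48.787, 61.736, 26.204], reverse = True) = [61.736, 48.787, 26.204, 1.295]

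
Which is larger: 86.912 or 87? 87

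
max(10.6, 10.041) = 10.6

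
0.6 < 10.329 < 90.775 True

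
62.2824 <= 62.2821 False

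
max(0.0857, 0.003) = 0.0857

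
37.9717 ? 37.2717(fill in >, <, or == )>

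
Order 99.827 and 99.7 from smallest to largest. 99.7, 99.827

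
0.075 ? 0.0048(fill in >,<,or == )>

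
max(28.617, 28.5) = 28.617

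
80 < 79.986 False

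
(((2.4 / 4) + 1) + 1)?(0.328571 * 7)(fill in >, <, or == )>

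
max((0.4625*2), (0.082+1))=1.082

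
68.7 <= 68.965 True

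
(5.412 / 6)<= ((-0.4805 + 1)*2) True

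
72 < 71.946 False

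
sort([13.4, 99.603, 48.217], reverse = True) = [99.603, 48.217, 13.4]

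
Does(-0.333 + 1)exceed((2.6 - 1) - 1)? Yes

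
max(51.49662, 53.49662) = 53.49662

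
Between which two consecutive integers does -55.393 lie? -56 and -55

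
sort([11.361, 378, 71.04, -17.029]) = [-17.029, 11.361, 71.04, 378]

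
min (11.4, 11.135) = 11.135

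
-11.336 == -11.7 False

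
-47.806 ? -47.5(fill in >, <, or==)<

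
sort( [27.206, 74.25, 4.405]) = [4.405, 27.206, 74.25]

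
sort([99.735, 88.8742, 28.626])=[28.626, 88.8742, 99.735]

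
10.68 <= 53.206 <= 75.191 True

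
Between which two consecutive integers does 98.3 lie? 98 and 99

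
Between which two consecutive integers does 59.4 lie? 59 and 60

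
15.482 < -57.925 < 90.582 False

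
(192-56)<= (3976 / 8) True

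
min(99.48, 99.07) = 99.07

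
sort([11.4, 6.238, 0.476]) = [0.476, 6.238, 11.4]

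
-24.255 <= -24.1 True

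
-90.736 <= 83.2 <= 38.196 False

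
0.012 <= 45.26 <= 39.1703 False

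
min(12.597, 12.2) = 12.2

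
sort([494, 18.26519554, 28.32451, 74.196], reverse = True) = [494, 74.196, 28.32451, 18.26519554]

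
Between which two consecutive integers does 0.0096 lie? 0 and 1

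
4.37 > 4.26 True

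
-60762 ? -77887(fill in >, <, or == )>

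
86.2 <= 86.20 True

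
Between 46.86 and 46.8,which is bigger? 46.86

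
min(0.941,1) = 0.941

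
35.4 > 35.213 True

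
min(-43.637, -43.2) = -43.637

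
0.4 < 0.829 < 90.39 True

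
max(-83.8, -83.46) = -83.46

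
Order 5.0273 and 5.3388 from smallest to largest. 5.0273, 5.3388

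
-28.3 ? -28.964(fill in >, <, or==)>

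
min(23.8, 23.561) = 23.561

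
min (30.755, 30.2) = 30.2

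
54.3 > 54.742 False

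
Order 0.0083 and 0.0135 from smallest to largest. 0.0083, 0.0135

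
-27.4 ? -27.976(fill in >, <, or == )>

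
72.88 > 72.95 False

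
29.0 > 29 False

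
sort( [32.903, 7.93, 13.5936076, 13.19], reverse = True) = [32.903, 13.5936076, 13.19, 7.93]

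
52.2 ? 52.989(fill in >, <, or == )<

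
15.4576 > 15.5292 False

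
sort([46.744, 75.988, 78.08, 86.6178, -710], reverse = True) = [86.6178, 78.08, 75.988, 46.744, -710]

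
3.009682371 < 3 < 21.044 False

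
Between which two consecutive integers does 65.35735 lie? 65 and 66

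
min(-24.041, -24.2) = -24.2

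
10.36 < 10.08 False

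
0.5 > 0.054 True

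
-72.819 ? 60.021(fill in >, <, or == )<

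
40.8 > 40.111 True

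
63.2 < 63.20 False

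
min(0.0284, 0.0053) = 0.0053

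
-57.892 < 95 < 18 False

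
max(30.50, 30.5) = 30.5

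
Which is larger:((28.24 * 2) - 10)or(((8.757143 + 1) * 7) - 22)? ((28.24 * 2) - 10)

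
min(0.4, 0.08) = 0.08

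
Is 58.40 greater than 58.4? No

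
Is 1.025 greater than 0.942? Yes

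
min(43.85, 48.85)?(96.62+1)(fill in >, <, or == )<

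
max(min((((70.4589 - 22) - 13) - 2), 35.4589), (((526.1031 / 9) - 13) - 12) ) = 33.4589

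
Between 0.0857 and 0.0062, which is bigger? 0.0857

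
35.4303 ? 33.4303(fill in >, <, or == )>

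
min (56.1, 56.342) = 56.1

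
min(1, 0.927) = 0.927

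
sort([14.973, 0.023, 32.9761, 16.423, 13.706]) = [0.023, 13.706, 14.973, 16.423, 32.9761]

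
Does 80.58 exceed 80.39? Yes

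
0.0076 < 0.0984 True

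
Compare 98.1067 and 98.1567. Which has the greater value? 98.1567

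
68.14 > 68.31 False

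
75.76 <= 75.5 False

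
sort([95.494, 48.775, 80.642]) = [48.775, 80.642, 95.494]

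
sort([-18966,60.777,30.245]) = [-18966,30.245,60.777]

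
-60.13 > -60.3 True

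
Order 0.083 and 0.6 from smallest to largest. 0.083, 0.6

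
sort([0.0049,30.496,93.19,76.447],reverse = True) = [93.19,76.447,30.496,0.0049]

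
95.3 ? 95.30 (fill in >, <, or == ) ==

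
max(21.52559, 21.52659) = 21.52659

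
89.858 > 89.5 True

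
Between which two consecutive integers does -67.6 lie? -68 and -67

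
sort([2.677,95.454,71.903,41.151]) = [2.677,41.151,71.903,95.454]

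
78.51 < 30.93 False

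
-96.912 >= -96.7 False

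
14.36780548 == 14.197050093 False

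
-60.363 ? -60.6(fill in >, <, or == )>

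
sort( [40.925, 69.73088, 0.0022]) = [0.0022, 40.925, 69.73088]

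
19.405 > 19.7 False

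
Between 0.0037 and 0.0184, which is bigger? 0.0184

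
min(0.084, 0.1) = 0.084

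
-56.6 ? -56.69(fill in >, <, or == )>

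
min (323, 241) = 241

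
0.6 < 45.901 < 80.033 True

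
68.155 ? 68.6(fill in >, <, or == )<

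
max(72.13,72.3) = 72.3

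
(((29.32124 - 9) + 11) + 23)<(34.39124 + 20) True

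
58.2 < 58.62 True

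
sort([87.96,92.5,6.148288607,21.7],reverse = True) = [92.5,87.96,21.7,6.148288607]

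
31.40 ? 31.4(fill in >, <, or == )==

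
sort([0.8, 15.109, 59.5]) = [0.8, 15.109, 59.5]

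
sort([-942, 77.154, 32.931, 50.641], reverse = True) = [77.154, 50.641, 32.931, -942]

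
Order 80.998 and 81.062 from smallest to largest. 80.998, 81.062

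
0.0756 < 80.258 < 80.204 False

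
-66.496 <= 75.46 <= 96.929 True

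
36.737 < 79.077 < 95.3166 True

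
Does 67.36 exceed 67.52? No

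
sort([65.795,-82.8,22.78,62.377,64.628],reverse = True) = [65.795,64.628,62.377,22.78,-82.8]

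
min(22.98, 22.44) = 22.44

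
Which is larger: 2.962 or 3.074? 3.074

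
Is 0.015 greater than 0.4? No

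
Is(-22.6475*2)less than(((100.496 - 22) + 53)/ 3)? Yes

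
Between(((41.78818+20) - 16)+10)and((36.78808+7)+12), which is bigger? (((41.78818+20) - 16)+10)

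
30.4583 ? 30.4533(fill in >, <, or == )>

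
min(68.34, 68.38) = 68.34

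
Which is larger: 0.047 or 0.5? 0.5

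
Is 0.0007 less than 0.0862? Yes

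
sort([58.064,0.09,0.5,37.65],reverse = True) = [58.064,37.65,0.5,0.09]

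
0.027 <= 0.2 True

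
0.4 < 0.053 False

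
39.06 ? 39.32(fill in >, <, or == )<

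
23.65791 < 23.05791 False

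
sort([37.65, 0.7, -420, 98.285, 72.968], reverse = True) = [98.285, 72.968, 37.65, 0.7, -420]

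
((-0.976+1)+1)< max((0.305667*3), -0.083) False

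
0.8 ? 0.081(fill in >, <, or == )>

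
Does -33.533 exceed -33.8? Yes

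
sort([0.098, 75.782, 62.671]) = [0.098, 62.671, 75.782]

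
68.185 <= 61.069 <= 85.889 False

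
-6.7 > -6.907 True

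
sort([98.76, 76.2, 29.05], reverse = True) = [98.76, 76.2, 29.05]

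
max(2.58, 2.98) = 2.98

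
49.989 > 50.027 False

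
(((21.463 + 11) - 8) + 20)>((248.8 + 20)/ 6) False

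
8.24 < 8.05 False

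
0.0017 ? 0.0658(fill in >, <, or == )<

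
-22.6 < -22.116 True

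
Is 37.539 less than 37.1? No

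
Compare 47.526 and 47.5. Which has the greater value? 47.526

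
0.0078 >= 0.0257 False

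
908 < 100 False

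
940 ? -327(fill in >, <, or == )>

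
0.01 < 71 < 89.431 True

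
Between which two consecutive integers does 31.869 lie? 31 and 32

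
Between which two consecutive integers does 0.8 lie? 0 and 1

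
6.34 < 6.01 False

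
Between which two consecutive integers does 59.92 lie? 59 and 60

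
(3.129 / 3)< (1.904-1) False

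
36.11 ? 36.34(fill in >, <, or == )<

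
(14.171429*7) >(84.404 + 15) False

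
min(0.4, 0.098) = 0.098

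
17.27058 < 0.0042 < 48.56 False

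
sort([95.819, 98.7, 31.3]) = [31.3, 95.819, 98.7]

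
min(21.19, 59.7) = 21.19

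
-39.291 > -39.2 False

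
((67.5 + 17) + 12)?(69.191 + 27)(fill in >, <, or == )>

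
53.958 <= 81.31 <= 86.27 True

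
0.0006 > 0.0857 False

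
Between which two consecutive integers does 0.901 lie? 0 and 1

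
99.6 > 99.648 False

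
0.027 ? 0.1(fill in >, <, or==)<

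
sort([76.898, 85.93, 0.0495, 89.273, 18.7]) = [0.0495, 18.7, 76.898, 85.93, 89.273]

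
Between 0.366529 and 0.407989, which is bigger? 0.407989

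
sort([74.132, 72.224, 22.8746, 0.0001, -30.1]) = [-30.1, 0.0001, 22.8746, 72.224, 74.132]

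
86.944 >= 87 False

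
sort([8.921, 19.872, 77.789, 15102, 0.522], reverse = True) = [15102, 77.789, 19.872, 8.921, 0.522]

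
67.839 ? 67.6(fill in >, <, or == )>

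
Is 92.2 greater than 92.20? No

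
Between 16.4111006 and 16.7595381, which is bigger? 16.7595381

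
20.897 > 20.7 True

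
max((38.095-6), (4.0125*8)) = 32.1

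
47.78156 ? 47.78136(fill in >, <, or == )>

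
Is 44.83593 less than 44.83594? Yes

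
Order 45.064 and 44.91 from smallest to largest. 44.91, 45.064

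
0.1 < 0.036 False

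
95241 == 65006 False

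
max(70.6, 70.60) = 70.60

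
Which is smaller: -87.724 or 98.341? -87.724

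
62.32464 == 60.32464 False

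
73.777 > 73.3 True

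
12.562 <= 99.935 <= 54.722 False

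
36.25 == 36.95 False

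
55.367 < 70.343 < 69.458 False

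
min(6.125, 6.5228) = 6.125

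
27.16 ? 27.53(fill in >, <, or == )<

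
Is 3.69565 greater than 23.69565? No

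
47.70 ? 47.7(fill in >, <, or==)==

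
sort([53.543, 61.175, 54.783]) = [53.543, 54.783, 61.175]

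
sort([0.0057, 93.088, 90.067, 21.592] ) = [0.0057, 21.592, 90.067, 93.088]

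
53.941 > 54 False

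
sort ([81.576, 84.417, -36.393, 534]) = [-36.393, 81.576, 84.417, 534]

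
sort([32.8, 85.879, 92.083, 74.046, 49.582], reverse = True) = [92.083, 85.879, 74.046, 49.582, 32.8]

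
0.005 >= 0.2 False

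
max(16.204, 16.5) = 16.5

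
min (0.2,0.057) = 0.057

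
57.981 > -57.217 True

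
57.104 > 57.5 False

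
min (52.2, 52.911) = 52.2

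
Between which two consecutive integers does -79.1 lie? -80 and -79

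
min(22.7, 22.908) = 22.7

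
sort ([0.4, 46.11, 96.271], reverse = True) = [96.271, 46.11, 0.4]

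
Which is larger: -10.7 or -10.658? -10.658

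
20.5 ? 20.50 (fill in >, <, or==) ==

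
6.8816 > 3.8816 True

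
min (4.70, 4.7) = 4.70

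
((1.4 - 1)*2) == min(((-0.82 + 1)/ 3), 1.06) False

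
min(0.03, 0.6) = 0.03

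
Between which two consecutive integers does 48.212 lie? 48 and 49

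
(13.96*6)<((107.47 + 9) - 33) False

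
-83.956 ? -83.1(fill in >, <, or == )<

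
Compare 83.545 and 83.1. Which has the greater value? 83.545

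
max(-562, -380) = -380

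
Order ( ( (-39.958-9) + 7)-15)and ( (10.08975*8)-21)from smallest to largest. ( ( (-39.958-9) + 7)-15), ( (10.08975*8)-21)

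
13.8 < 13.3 False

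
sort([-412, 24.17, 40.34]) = [-412, 24.17, 40.34]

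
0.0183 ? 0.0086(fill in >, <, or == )>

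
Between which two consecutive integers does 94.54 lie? 94 and 95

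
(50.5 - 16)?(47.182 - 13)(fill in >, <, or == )>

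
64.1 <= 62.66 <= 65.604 False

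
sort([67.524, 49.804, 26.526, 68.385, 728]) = [26.526, 49.804, 67.524, 68.385, 728]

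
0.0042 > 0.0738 False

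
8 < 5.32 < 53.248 False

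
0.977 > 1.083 False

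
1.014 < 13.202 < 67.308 True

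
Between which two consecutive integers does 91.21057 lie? 91 and 92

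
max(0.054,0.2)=0.2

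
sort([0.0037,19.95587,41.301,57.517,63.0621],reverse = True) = [63.0621,57.517,41.301,19.95587,0.0037]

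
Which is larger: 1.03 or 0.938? 1.03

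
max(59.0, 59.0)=59.0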